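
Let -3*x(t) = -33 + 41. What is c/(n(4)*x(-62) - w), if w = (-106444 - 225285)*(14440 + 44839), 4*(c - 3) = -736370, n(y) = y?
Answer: -1104537/117987380282 ≈ -9.3615e-6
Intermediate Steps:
x(t) = -8/3 (x(t) = -(-33 + 41)/3 = -⅓*8 = -8/3)
c = -368179/2 (c = 3 + (¼)*(-736370) = 3 - 368185/2 = -368179/2 ≈ -1.8409e+5)
w = -19664563391 (w = -331729*59279 = -19664563391)
c/(n(4)*x(-62) - w) = -368179/(2*(4*(-8/3) - 1*(-19664563391))) = -368179/(2*(-32/3 + 19664563391)) = -368179/(2*58993690141/3) = -368179/2*3/58993690141 = -1104537/117987380282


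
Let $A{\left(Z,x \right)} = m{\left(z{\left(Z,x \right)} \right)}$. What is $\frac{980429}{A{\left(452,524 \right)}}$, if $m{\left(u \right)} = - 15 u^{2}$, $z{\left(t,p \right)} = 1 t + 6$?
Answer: $- \frac{980429}{3146460} \approx -0.3116$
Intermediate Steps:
$z{\left(t,p \right)} = 6 + t$ ($z{\left(t,p \right)} = t + 6 = 6 + t$)
$A{\left(Z,x \right)} = - 15 \left(6 + Z\right)^{2}$
$\frac{980429}{A{\left(452,524 \right)}} = \frac{980429}{\left(-15\right) \left(6 + 452\right)^{2}} = \frac{980429}{\left(-15\right) 458^{2}} = \frac{980429}{\left(-15\right) 209764} = \frac{980429}{-3146460} = 980429 \left(- \frac{1}{3146460}\right) = - \frac{980429}{3146460}$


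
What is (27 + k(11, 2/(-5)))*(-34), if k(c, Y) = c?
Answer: -1292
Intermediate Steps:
(27 + k(11, 2/(-5)))*(-34) = (27 + 11)*(-34) = 38*(-34) = -1292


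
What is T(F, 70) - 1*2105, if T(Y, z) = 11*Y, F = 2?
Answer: -2083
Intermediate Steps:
T(F, 70) - 1*2105 = 11*2 - 1*2105 = 22 - 2105 = -2083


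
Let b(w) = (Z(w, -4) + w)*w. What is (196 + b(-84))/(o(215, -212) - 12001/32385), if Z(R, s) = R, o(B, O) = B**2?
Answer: 115841145/374246156 ≈ 0.30953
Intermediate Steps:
b(w) = 2*w**2 (b(w) = (w + w)*w = (2*w)*w = 2*w**2)
(196 + b(-84))/(o(215, -212) - 12001/32385) = (196 + 2*(-84)**2)/(215**2 - 12001/32385) = (196 + 2*7056)/(46225 - 12001*1/32385) = (196 + 14112)/(46225 - 12001/32385) = 14308/(1496984624/32385) = 14308*(32385/1496984624) = 115841145/374246156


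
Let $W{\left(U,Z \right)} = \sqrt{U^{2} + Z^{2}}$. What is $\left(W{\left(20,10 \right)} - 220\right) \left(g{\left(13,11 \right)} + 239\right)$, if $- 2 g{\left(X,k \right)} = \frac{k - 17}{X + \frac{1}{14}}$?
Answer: $- \frac{3210460}{61} + \frac{145930 \sqrt{5}}{61} \approx -47281.0$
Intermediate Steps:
$g{\left(X,k \right)} = - \frac{-17 + k}{2 \left(\frac{1}{14} + X\right)}$ ($g{\left(X,k \right)} = - \frac{\left(k - 17\right) \frac{1}{X + \frac{1}{14}}}{2} = - \frac{\left(-17 + k\right) \frac{1}{X + \frac{1}{14}}}{2} = - \frac{\left(-17 + k\right) \frac{1}{\frac{1}{14} + X}}{2} = - \frac{\frac{1}{\frac{1}{14} + X} \left(-17 + k\right)}{2} = - \frac{-17 + k}{2 \left(\frac{1}{14} + X\right)}$)
$\left(W{\left(20,10 \right)} - 220\right) \left(g{\left(13,11 \right)} + 239\right) = \left(\sqrt{20^{2} + 10^{2}} - 220\right) \left(\frac{7 \left(17 - 11\right)}{1 + 14 \cdot 13} + 239\right) = \left(\sqrt{400 + 100} - 220\right) \left(\frac{7 \left(17 - 11\right)}{1 + 182} + 239\right) = \left(\sqrt{500} - 220\right) \left(7 \cdot \frac{1}{183} \cdot 6 + 239\right) = \left(10 \sqrt{5} - 220\right) \left(7 \cdot \frac{1}{183} \cdot 6 + 239\right) = \left(-220 + 10 \sqrt{5}\right) \left(\frac{14}{61} + 239\right) = \left(-220 + 10 \sqrt{5}\right) \frac{14593}{61} = - \frac{3210460}{61} + \frac{145930 \sqrt{5}}{61}$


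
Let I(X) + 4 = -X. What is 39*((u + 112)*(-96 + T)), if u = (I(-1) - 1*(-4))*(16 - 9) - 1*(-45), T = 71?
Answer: -159900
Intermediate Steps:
I(X) = -4 - X
u = 52 (u = ((-4 - 1*(-1)) - 1*(-4))*(16 - 9) - 1*(-45) = ((-4 + 1) + 4)*7 + 45 = (-3 + 4)*7 + 45 = 1*7 + 45 = 7 + 45 = 52)
39*((u + 112)*(-96 + T)) = 39*((52 + 112)*(-96 + 71)) = 39*(164*(-25)) = 39*(-4100) = -159900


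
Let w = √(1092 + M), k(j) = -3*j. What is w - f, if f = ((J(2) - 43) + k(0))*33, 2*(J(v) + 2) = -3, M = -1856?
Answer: 3069/2 + 2*I*√191 ≈ 1534.5 + 27.641*I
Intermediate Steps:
J(v) = -7/2 (J(v) = -2 + (½)*(-3) = -2 - 3/2 = -7/2)
w = 2*I*√191 (w = √(1092 - 1856) = √(-764) = 2*I*√191 ≈ 27.641*I)
f = -3069/2 (f = ((-7/2 - 43) - 3*0)*33 = (-93/2 + 0)*33 = -93/2*33 = -3069/2 ≈ -1534.5)
w - f = 2*I*√191 - 1*(-3069/2) = 2*I*√191 + 3069/2 = 3069/2 + 2*I*√191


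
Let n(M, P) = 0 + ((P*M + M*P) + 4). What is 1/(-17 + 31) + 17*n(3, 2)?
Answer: 3809/14 ≈ 272.07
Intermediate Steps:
n(M, P) = 4 + 2*M*P (n(M, P) = 0 + ((M*P + M*P) + 4) = 0 + (2*M*P + 4) = 0 + (4 + 2*M*P) = 4 + 2*M*P)
1/(-17 + 31) + 17*n(3, 2) = 1/(-17 + 31) + 17*(4 + 2*3*2) = 1/14 + 17*(4 + 12) = 1/14 + 17*16 = 1/14 + 272 = 3809/14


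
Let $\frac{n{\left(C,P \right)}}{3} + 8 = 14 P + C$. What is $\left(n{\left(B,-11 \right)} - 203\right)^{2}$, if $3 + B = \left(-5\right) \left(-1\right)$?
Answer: $466489$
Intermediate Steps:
$B = 2$ ($B = -3 - -5 = -3 + 5 = 2$)
$n{\left(C,P \right)} = -24 + 3 C + 42 P$ ($n{\left(C,P \right)} = -24 + 3 \left(14 P + C\right) = -24 + 3 \left(C + 14 P\right) = -24 + \left(3 C + 42 P\right) = -24 + 3 C + 42 P$)
$\left(n{\left(B,-11 \right)} - 203\right)^{2} = \left(\left(-24 + 3 \cdot 2 + 42 \left(-11\right)\right) - 203\right)^{2} = \left(\left(-24 + 6 - 462\right) - 203\right)^{2} = \left(-480 - 203\right)^{2} = \left(-683\right)^{2} = 466489$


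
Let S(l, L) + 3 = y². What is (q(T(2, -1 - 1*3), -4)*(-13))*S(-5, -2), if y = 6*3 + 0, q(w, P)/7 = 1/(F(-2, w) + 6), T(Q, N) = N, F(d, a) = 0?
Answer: -9737/2 ≈ -4868.5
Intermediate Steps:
q(w, P) = 7/6 (q(w, P) = 7/(0 + 6) = 7/6)
y = 18 (y = 18 + 0 = 18)
S(l, L) = 321 (S(l, L) = -3 + 18² = -3 + 324 = 321)
(q(T(2, -1 - 1*3), -4)*(-13))*S(-5, -2) = ((7/6)*(-13))*321 = -91/6*321 = -9737/2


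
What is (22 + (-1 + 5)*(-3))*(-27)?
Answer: -270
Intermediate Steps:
(22 + (-1 + 5)*(-3))*(-27) = (22 + 4*(-3))*(-27) = (22 - 12)*(-27) = 10*(-27) = -270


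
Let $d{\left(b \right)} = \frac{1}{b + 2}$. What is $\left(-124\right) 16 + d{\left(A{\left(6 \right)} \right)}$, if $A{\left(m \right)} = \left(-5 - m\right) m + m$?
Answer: $- \frac{115073}{58} \approx -1984.0$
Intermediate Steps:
$A{\left(m \right)} = m + m \left(-5 - m\right)$ ($A{\left(m \right)} = m \left(-5 - m\right) + m = m + m \left(-5 - m\right)$)
$d{\left(b \right)} = \frac{1}{2 + b}$
$\left(-124\right) 16 + d{\left(A{\left(6 \right)} \right)} = \left(-124\right) 16 + \frac{1}{2 - 6 \left(4 + 6\right)} = -1984 + \frac{1}{2 - 6 \cdot 10} = -1984 + \frac{1}{2 - 60} = -1984 + \frac{1}{-58} = -1984 - \frac{1}{58} = - \frac{115073}{58}$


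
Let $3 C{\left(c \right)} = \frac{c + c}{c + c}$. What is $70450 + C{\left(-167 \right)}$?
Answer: $\frac{211351}{3} \approx 70450.0$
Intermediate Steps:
$C{\left(c \right)} = \frac{1}{3}$ ($C{\left(c \right)} = \frac{\left(c + c\right) \frac{1}{c + c}}{3} = \frac{2 c \frac{1}{2 c}}{3} = \frac{1}{3} \cdot 1 = \frac{1}{3}$)
$70450 + C{\left(-167 \right)} = 70450 + \frac{1}{3} = \frac{211351}{3}$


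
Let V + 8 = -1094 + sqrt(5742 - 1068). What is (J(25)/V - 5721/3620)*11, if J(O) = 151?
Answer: -435556033/23048540 - 1661*sqrt(4674)/1209730 ≈ -18.991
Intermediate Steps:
V = -1102 + sqrt(4674) (V = -8 + (-1094 + sqrt(5742 - 1068)) = -8 + (-1094 + sqrt(4674)) = -1102 + sqrt(4674) ≈ -1033.6)
(J(25)/V - 5721/3620)*11 = (151/(-1102 + sqrt(4674)) - 5721/3620)*11 = (-5721/3620 + 151/(-1102 + sqrt(4674)))*11 = -62931/3620 + 1661/(-1102 + sqrt(4674))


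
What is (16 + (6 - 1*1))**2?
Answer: 441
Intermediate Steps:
(16 + (6 - 1*1))**2 = (16 + (6 - 1))**2 = (16 + 5)**2 = 21**2 = 441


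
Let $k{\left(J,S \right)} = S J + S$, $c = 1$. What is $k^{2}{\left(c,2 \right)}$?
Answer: $16$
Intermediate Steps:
$k{\left(J,S \right)} = S + J S$ ($k{\left(J,S \right)} = J S + S = S + J S$)
$k^{2}{\left(c,2 \right)} = \left(2 \left(1 + 1\right)\right)^{2} = \left(2 \cdot 2\right)^{2} = 4^{2} = 16$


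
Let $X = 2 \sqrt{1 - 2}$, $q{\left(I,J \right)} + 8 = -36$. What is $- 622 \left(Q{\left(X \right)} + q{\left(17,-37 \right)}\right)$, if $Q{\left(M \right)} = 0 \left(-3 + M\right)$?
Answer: $27368$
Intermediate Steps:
$q{\left(I,J \right)} = -44$ ($q{\left(I,J \right)} = -8 - 36 = -44$)
$X = 2 i$ ($X = 2 \sqrt{-1} = 2 i \approx 2.0 i$)
$Q{\left(M \right)} = 0$
$- 622 \left(Q{\left(X \right)} + q{\left(17,-37 \right)}\right) = - 622 \left(0 - 44\right) = \left(-622\right) \left(-44\right) = 27368$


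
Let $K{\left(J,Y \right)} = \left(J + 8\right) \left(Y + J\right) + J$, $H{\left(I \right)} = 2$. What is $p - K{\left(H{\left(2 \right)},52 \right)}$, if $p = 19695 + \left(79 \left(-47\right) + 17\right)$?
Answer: $15457$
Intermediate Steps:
$p = 15999$ ($p = 19695 + \left(-3713 + 17\right) = 19695 - 3696 = 15999$)
$K{\left(J,Y \right)} = J + \left(8 + J\right) \left(J + Y\right)$ ($K{\left(J,Y \right)} = \left(8 + J\right) \left(J + Y\right) + J = J + \left(8 + J\right) \left(J + Y\right)$)
$p - K{\left(H{\left(2 \right)},52 \right)} = 15999 - \left(2^{2} + 8 \cdot 52 + 9 \cdot 2 + 2 \cdot 52\right) = 15999 - \left(4 + 416 + 18 + 104\right) = 15999 - 542 = 15457$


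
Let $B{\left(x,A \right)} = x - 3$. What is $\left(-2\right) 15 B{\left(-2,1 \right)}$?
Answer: $150$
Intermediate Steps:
$B{\left(x,A \right)} = -3 + x$
$\left(-2\right) 15 B{\left(-2,1 \right)} = \left(-2\right) 15 \left(-3 - 2\right) = \left(-30\right) \left(-5\right) = 150$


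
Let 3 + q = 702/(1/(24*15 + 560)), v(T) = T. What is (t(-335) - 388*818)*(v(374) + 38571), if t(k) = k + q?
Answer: 12778555510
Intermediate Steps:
q = 645837 (q = -3 + 702/(1/(24*15 + 560)) = -3 + 702/(1/(360 + 560)) = -3 + 702/(1/920) = -3 + 702*920 = -3 + 645840 = 645837)
t(k) = 645837 + k (t(k) = k + 645837 = 645837 + k)
(t(-335) - 388*818)*(v(374) + 38571) = ((645837 - 335) - 388*818)*(374 + 38571) = (645502 - 317384)*38945 = 328118*38945 = 12778555510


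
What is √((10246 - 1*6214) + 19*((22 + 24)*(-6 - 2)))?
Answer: 4*I*√185 ≈ 54.406*I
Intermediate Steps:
√((10246 - 1*6214) + 19*((22 + 24)*(-6 - 2))) = √((10246 - 6214) + 19*(46*(-8))) = √(4032 + 19*(-368)) = √(4032 - 6992) = √(-2960) = 4*I*√185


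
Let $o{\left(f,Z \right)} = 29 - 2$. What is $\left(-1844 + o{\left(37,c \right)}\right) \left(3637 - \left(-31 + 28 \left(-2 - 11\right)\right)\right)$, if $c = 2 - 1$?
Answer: $-7326144$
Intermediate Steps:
$c = 1$ ($c = 2 - 1 = 1$)
$o{\left(f,Z \right)} = 27$ ($o{\left(f,Z \right)} = 29 - 2 = 27$)
$\left(-1844 + o{\left(37,c \right)}\right) \left(3637 - \left(-31 + 28 \left(-2 - 11\right)\right)\right) = \left(-1844 + 27\right) \left(3637 - \left(-31 + 28 \left(-2 - 11\right)\right)\right) = - 1817 \left(3637 + \left(31 - -364\right)\right) = - 1817 \left(3637 + \left(31 + 364\right)\right) = - 1817 \left(3637 + 395\right) = \left(-1817\right) 4032 = -7326144$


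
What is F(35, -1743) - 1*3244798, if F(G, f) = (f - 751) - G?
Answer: -3247327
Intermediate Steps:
F(G, f) = -751 + f - G (F(G, f) = (-751 + f) - G = -751 + f - G)
F(35, -1743) - 1*3244798 = (-751 - 1743 - 1*35) - 1*3244798 = (-751 - 1743 - 35) - 3244798 = -2529 - 3244798 = -3247327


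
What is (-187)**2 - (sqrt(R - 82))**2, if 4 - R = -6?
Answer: 35041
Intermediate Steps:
R = 10 (R = 4 - 1*(-6) = 4 + 6 = 10)
(-187)**2 - (sqrt(R - 82))**2 = (-187)**2 - (sqrt(10 - 82))**2 = 34969 - (sqrt(-72))**2 = 34969 - (6*I*sqrt(2))**2 = 34969 - 1*(-72) = 34969 + 72 = 35041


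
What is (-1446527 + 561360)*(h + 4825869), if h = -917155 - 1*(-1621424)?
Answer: -4895095663046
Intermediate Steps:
h = 704269 (h = -917155 + 1621424 = 704269)
(-1446527 + 561360)*(h + 4825869) = (-1446527 + 561360)*(704269 + 4825869) = -885167*5530138 = -4895095663046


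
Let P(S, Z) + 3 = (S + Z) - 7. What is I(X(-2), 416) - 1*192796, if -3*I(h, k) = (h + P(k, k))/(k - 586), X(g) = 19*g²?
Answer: -49162531/255 ≈ -1.9279e+5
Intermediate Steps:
P(S, Z) = -10 + S + Z (P(S, Z) = -3 + ((S + Z) - 7) = -3 + (-7 + S + Z) = -10 + S + Z)
I(h, k) = -(-10 + h + 2*k)/(3*(-586 + k)) (I(h, k) = -(h + (-10 + k + k))/(3*(k - 586)) = -(h + (-10 + 2*k))/(3*(-586 + k)) = -(-10 + h + 2*k)/(3*(-586 + k)))
I(X(-2), 416) - 1*192796 = (10 - 19*(-2)² - 2*416)/(3*(-586 + 416)) - 1*192796 = (⅓)*(10 - 19*4 - 832)/(-170) - 192796 = (⅓)*(-1/170)*(10 - 1*76 - 832) - 192796 = (⅓)*(-1/170)*(10 - 76 - 832) - 192796 = (⅓)*(-1/170)*(-898) - 192796 = 449/255 - 192796 = -49162531/255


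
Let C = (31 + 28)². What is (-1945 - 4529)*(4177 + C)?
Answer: -49577892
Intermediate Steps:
C = 3481 (C = 59² = 3481)
(-1945 - 4529)*(4177 + C) = (-1945 - 4529)*(4177 + 3481) = -6474*7658 = -49577892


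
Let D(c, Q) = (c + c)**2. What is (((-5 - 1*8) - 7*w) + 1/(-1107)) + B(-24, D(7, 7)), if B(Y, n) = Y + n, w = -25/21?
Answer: 185237/1107 ≈ 167.33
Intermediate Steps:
w = -25/21 (w = -25*1/21 = -25/21 ≈ -1.1905)
D(c, Q) = 4*c**2 (D(c, Q) = (2*c)**2 = 4*c**2)
(((-5 - 1*8) - 7*w) + 1/(-1107)) + B(-24, D(7, 7)) = (((-5 - 1*8) - 7*(-25/21)) + 1/(-1107)) + (-24 + 4*7**2) = (((-5 - 8) + 25/3) - 1/1107) + (-24 + 4*49) = ((-13 + 25/3) - 1/1107) + (-24 + 196) = (-14/3 - 1/1107) + 172 = -5167/1107 + 172 = 185237/1107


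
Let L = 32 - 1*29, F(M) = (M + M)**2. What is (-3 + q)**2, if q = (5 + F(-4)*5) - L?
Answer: 101761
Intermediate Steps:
F(M) = 4*M**2 (F(M) = (2*M)**2 = 4*M**2)
L = 3 (L = 32 - 29 = 3)
q = 322 (q = (5 + (4*(-4)**2)*5) - 1*3 = (5 + (4*16)*5) - 3 = (5 + 64*5) - 3 = (5 + 320) - 3 = 325 - 3 = 322)
(-3 + q)**2 = (-3 + 322)**2 = 319**2 = 101761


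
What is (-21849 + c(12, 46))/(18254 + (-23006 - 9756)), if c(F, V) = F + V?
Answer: 21791/14508 ≈ 1.5020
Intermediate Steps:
(-21849 + c(12, 46))/(18254 + (-23006 - 9756)) = (-21849 + (12 + 46))/(18254 + (-23006 - 9756)) = (-21849 + 58)/(18254 - 32762) = -21791/(-14508) = -21791*(-1/14508) = 21791/14508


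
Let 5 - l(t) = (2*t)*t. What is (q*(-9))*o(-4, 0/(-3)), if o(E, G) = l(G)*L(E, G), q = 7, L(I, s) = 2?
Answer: -630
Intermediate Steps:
l(t) = 5 - 2*t² (l(t) = 5 - 2*t*t = 5 - 2*t²)
o(E, G) = 10 - 4*G² (o(E, G) = (5 - 2*G²)*2 = 10 - 4*G²)
(q*(-9))*o(-4, 0/(-3)) = (7*(-9))*(10 - 4*(0/(-3))²) = -63*(10 - 4*(0*(-⅓))²) = -63*(10 - 4*0²) = -63*(10 - 4*0) = -63*(10 + 0) = -63*10 = -630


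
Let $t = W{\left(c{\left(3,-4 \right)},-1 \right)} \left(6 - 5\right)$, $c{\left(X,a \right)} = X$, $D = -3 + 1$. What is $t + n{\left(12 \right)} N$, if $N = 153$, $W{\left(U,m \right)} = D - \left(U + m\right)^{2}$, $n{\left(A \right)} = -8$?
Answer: $-1230$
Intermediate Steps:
$D = -2$
$W{\left(U,m \right)} = -2 - \left(U + m\right)^{2}$
$t = -6$ ($t = \left(-2 - \left(3 - 1\right)^{2}\right) \left(6 - 5\right) = \left(-2 - 2^{2}\right) 1 = \left(-2 - 4\right) 1 = \left(-6\right) 1 = -6$)
$t + n{\left(12 \right)} N = -6 - 1224 = -1230$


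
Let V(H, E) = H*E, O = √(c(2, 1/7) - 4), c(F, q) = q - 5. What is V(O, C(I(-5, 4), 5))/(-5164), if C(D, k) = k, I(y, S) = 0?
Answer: -5*I*√434/36148 ≈ -0.0028816*I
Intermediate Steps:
c(F, q) = -5 + q
O = I*√434/7 (O = √((-5 + 1/7) - 4) = √((-5 + ⅐) - 4) = √(-34/7 - 4) = √(-62/7) = I*√434/7 ≈ 2.9761*I)
V(H, E) = E*H
V(O, C(I(-5, 4), 5))/(-5164) = (5*(I*√434/7))/(-5164) = (5*I*√434/7)*(-1/5164) = -5*I*√434/36148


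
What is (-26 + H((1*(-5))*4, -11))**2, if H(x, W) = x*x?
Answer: 139876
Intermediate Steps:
H(x, W) = x**2
(-26 + H((1*(-5))*4, -11))**2 = (-26 + ((1*(-5))*4)**2)**2 = (-26 + (-5*4)**2)**2 = (-26 + (-20)**2)**2 = (-26 + 400)**2 = 374**2 = 139876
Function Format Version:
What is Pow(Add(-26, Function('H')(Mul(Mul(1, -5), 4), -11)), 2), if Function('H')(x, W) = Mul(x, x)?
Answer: 139876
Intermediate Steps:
Function('H')(x, W) = Pow(x, 2)
Pow(Add(-26, Function('H')(Mul(Mul(1, -5), 4), -11)), 2) = Pow(Add(-26, Pow(Mul(Mul(1, -5), 4), 2)), 2) = Pow(Add(-26, Pow(Mul(-5, 4), 2)), 2) = Pow(Add(-26, Pow(-20, 2)), 2) = Pow(Add(-26, 400), 2) = Pow(374, 2) = 139876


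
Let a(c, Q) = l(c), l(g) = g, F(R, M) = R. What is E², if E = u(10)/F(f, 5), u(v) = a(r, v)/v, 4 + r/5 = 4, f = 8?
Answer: 0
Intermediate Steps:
r = 0 (r = -20 + 5*4 = -20 + 20 = 0)
a(c, Q) = c
u(v) = 0 (u(v) = 0/v = 0)
E = 0 (E = 0/8 = 0*(⅛) = 0)
E² = 0² = 0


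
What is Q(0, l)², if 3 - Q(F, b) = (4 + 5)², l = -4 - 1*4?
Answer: 6084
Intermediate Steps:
l = -8 (l = -4 - 4 = -8)
Q(F, b) = -78 (Q(F, b) = 3 - (4 + 5)² = 3 - 1*9² = 3 - 1*81 = 3 - 81 = -78)
Q(0, l)² = (-78)² = 6084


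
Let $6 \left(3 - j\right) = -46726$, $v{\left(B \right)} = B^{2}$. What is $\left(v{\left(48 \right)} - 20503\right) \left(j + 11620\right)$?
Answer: $- \frac{1059764168}{3} \approx -3.5325 \cdot 10^{8}$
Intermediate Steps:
$j = \frac{23372}{3}$ ($j = 3 - - \frac{23363}{3} = 3 + \frac{23363}{3} = \frac{23372}{3} \approx 7790.7$)
$\left(v{\left(48 \right)} - 20503\right) \left(j + 11620\right) = \left(48^{2} - 20503\right) \left(\frac{23372}{3} + 11620\right) = \left(2304 - 20503\right) \frac{58232}{3} = \left(-18199\right) \frac{58232}{3} = - \frac{1059764168}{3}$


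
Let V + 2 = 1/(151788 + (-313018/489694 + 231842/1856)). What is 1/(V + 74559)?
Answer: 1190248478667/88741355831810623 ≈ 1.3413e-5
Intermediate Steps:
V = -2380489122230/1190248478667 (V = -2 + 1/(151788 + (-313018/489694 + 231842/1856)) = -2 + 1/(151788 + (-313018*1/489694 + 231842*(1/1856))) = -2 + 1/(151788 + (-156509/244847 + 115921/928)) = -2 + 1/(151788 + 973712715/7835104) = -2 + 1/(1190248478667/7835104) = -2 + 7835104/1190248478667 = -2380489122230/1190248478667 ≈ -2.0000)
1/(V + 74559) = 1/(-2380489122230/1190248478667 + 74559) = 1/(88741355831810623/1190248478667) = 1190248478667/88741355831810623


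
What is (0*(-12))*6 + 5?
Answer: 5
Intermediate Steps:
(0*(-12))*6 + 5 = 0*6 + 5 = 0 + 5 = 5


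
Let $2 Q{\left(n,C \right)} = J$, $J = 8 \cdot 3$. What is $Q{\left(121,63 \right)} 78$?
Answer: $936$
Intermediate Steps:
$J = 24$
$Q{\left(n,C \right)} = 12$ ($Q{\left(n,C \right)} = \frac{1}{2} \cdot 24 = 12$)
$Q{\left(121,63 \right)} 78 = 12 \cdot 78 = 936$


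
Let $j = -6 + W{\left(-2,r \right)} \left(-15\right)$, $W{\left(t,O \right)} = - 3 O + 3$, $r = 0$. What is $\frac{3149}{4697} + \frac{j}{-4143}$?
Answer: $\frac{4428618}{6486557} \approx 0.68274$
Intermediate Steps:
$W{\left(t,O \right)} = 3 - 3 O$
$j = -51$ ($j = -6 + \left(3 - 0\right) \left(-15\right) = -6 + \left(3 + 0\right) \left(-15\right) = -6 + 3 \left(-15\right) = -6 - 45 = -51$)
$\frac{3149}{4697} + \frac{j}{-4143} = \frac{3149}{4697} - \frac{51}{-4143} = 3149 \cdot \frac{1}{4697} - - \frac{17}{1381} = \frac{3149}{4697} + \frac{17}{1381} = \frac{4428618}{6486557}$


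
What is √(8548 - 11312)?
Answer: 2*I*√691 ≈ 52.574*I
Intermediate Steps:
√(8548 - 11312) = √(-2764) = 2*I*√691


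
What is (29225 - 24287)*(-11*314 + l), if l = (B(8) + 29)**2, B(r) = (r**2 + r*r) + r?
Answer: 117381198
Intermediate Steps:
B(r) = r + 2*r**2 (B(r) = (r**2 + r**2) + r = 2*r**2 + r = r + 2*r**2)
l = 27225 (l = (8*(1 + 2*8) + 29)**2 = (8*(1 + 16) + 29)**2 = (8*17 + 29)**2 = (136 + 29)**2 = 165**2 = 27225)
(29225 - 24287)*(-11*314 + l) = (29225 - 24287)*(-11*314 + 27225) = 4938*(-3454 + 27225) = 4938*23771 = 117381198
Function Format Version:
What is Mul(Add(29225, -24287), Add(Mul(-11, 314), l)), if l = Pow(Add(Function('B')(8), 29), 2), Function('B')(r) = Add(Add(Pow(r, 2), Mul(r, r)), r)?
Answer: 117381198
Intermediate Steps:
Function('B')(r) = Add(r, Mul(2, Pow(r, 2))) (Function('B')(r) = Add(Add(Pow(r, 2), Pow(r, 2)), r) = Add(Mul(2, Pow(r, 2)), r) = Add(r, Mul(2, Pow(r, 2))))
l = 27225 (l = Pow(Add(Mul(8, Add(1, Mul(2, 8))), 29), 2) = Pow(Add(Mul(8, Add(1, 16)), 29), 2) = Pow(Add(Mul(8, 17), 29), 2) = Pow(Add(136, 29), 2) = Pow(165, 2) = 27225)
Mul(Add(29225, -24287), Add(Mul(-11, 314), l)) = Mul(Add(29225, -24287), Add(Mul(-11, 314), 27225)) = Mul(4938, Add(-3454, 27225)) = Mul(4938, 23771) = 117381198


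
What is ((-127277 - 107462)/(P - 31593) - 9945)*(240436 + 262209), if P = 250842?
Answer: -1096100883686380/219249 ≈ -4.9993e+9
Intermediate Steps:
((-127277 - 107462)/(P - 31593) - 9945)*(240436 + 262209) = ((-127277 - 107462)/(250842 - 31593) - 9945)*(240436 + 262209) = (-234739/219249 - 9945)*502645 = -2180666044/219249*502645 = -1096100883686380/219249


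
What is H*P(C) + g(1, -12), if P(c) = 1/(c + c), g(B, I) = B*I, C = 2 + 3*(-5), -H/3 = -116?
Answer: -330/13 ≈ -25.385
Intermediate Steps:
H = 348 (H = -3*(-116) = 348)
C = -13 (C = 2 - 15 = -13)
P(c) = 1/(2*c)
H*P(C) + g(1, -12) = 348*((½)/(-13)) + 1*(-12) = 348*((½)*(-1/13)) - 12 = 348*(-1/26) - 12 = -174/13 - 12 = -330/13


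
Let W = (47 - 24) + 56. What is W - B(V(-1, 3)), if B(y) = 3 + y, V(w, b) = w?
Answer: 77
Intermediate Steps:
W = 79 (W = 23 + 56 = 79)
W - B(V(-1, 3)) = 79 - (3 - 1) = 79 - 1*2 = 79 - 2 = 77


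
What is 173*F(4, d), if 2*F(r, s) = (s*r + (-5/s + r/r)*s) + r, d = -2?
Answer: -1903/2 ≈ -951.50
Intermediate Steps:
F(r, s) = r/2 + r*s/2 + s*(1 - 5/s)/2 (F(r, s) = ((s*r + (-5/s + r/r)*s) + r)/2 = ((r*s + (-5/s + 1)*s) + r)/2 = ((r*s + (1 - 5/s)*s) + r)/2 = ((r*s + s*(1 - 5/s)) + r)/2 = (r + r*s + s*(1 - 5/s))/2 = r/2 + r*s/2 + s*(1 - 5/s)/2)
173*F(4, d) = 173*(-5/2 + (½)*4 + (½)*(-2) + (½)*4*(-2)) = 173*(-5/2 + 2 - 1 - 4) = 173*(-11/2) = -1903/2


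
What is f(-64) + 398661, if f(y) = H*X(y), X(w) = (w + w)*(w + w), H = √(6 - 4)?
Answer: 398661 + 16384*√2 ≈ 4.2183e+5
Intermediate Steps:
H = √2 ≈ 1.4142
X(w) = 4*w² (X(w) = (2*w)*(2*w) = 4*w²)
f(y) = 4*√2*y² (f(y) = √2*(4*y²) = 4*√2*y²)
f(-64) + 398661 = 4*√2*(-64)² + 398661 = 4*√2*4096 + 398661 = 16384*√2 + 398661 = 398661 + 16384*√2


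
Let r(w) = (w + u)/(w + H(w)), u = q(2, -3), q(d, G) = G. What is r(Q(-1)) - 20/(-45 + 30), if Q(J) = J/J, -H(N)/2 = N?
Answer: 10/3 ≈ 3.3333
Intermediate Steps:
H(N) = -2*N
Q(J) = 1
u = -3
r(w) = -(-3 + w)/w (r(w) = (w - 3)/(w - 2*w) = (-3 + w)/((-w)) = (-3 + w)*(-1/w) = -(-3 + w)/w)
r(Q(-1)) - 20/(-45 + 30) = (3 - 1*1)/1 - 20/(-45 + 30) = 1*(3 - 1) - 20/(-15) = 1*2 - 1/15*(-20) = 2 + 4/3 = 10/3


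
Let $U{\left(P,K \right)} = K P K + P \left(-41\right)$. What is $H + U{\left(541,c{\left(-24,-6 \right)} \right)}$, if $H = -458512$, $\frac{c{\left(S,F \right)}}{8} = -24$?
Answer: $19462731$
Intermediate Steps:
$c{\left(S,F \right)} = -192$ ($c{\left(S,F \right)} = 8 \left(-24\right) = -192$)
$U{\left(P,K \right)} = - 41 P + P K^{2}$ ($U{\left(P,K \right)} = P K^{2} - 41 P = - 41 P + P K^{2}$)
$H + U{\left(541,c{\left(-24,-6 \right)} \right)} = -458512 + 541 \left(-41 + \left(-192\right)^{2}\right) = -458512 + 541 \left(-41 + 36864\right) = -458512 + 541 \cdot 36823 = -458512 + 19921243 = 19462731$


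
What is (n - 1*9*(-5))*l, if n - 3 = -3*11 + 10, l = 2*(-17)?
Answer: -850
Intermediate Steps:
l = -34
n = -20 (n = 3 + (-3*11 + 10) = 3 + (-33 + 10) = 3 - 23 = -20)
(n - 1*9*(-5))*l = (-20 - 1*9*(-5))*(-34) = (-20 - 9*(-5))*(-34) = (-20 + 45)*(-34) = 25*(-34) = -850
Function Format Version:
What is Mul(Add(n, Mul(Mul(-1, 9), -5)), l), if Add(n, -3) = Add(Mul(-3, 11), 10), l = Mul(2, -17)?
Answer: -850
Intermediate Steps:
l = -34
n = -20 (n = Add(3, Add(Mul(-3, 11), 10)) = Add(3, Add(-33, 10)) = Add(3, -23) = -20)
Mul(Add(n, Mul(Mul(-1, 9), -5)), l) = Mul(Add(-20, Mul(Mul(-1, 9), -5)), -34) = Mul(Add(-20, Mul(-9, -5)), -34) = Mul(Add(-20, 45), -34) = Mul(25, -34) = -850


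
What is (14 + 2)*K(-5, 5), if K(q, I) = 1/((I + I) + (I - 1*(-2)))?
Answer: 16/17 ≈ 0.94118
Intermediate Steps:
K(q, I) = 1/(2 + 3*I) (K(q, I) = 1/(2*I + (I + 2)) = 1/(2*I + (2 + I)) = 1/(2 + 3*I))
(14 + 2)*K(-5, 5) = (14 + 2)/(2 + 3*5) = 16/(2 + 15) = 16/17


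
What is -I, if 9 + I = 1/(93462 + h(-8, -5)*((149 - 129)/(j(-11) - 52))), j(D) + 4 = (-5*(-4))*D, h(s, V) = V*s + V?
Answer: 58038258/6448703 ≈ 9.0000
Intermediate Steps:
h(s, V) = V + V*s
j(D) = -4 + 20*D (j(D) = -4 + (-5*(-4))*D = -4 + 20*D)
I = -58038258/6448703 (I = -9 + 1/(93462 + (-5*(1 - 8))*((149 - 129)/((-4 + 20*(-11)) - 52))) = -9 + 1/(93462 + (-5*(-7))*(20/((-4 - 220) - 52))) = -9 + 1/(93462 + 35*(20/(-224 - 52))) = -9 + 1/(93462 + 35*(20/(-276))) = -9 + 1/(93462 + 35*(20*(-1/276))) = -9 + 1/(93462 + 35*(-5/69)) = -9 + 1/(93462 - 175/69) = -9 + 1/(6448703/69) = -9 + 69/6448703 = -58038258/6448703 ≈ -9.0000)
-I = -1*(-58038258/6448703) = 58038258/6448703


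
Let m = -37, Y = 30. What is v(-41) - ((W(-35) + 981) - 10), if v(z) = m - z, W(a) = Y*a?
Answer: 83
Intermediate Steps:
W(a) = 30*a
v(z) = -37 - z
v(-41) - ((W(-35) + 981) - 10) = (-37 - 1*(-41)) - ((30*(-35) + 981) - 10) = (-37 + 41) - ((-1050 + 981) - 10) = 4 - (-69 - 10) = 4 - 1*(-79) = 4 + 79 = 83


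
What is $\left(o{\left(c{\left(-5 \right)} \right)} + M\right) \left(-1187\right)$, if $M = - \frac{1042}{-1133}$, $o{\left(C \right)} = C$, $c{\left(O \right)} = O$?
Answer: $\frac{5487501}{1133} \approx 4843.3$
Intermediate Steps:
$M = \frac{1042}{1133}$ ($M = \left(-1042\right) \left(- \frac{1}{1133}\right) = \frac{1042}{1133} \approx 0.91968$)
$\left(o{\left(c{\left(-5 \right)} \right)} + M\right) \left(-1187\right) = \left(-5 + \frac{1042}{1133}\right) \left(-1187\right) = \left(- \frac{4623}{1133}\right) \left(-1187\right) = \frac{5487501}{1133}$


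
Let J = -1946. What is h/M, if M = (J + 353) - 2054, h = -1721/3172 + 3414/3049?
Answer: -5581879/35271697916 ≈ -0.00015825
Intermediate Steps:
h = 5581879/9671428 (h = -1721*1/3172 + 3414*(1/3049) = -1721/3172 + 3414/3049 = 5581879/9671428 ≈ 0.57715)
M = -3647 (M = (-1946 + 353) - 2054 = -1593 - 2054 = -3647)
h/M = (5581879/9671428)/(-3647) = (5581879/9671428)*(-1/3647) = -5581879/35271697916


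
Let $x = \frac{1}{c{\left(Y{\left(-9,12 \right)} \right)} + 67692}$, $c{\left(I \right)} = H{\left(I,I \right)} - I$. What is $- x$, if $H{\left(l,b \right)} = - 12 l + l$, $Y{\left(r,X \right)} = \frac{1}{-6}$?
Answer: $- \frac{1}{67694} \approx -1.4772 \cdot 10^{-5}$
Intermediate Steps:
$Y{\left(r,X \right)} = - \frac{1}{6}$
$H{\left(l,b \right)} = - 11 l$
$c{\left(I \right)} = - 12 I$ ($c{\left(I \right)} = - 11 I - I = - 12 I$)
$x = \frac{1}{67694}$ ($x = \frac{1}{\left(-12\right) \left(- \frac{1}{6}\right) + 67692} = \frac{1}{2 + 67692} = \frac{1}{67694} \approx 1.4772 \cdot 10^{-5}$)
$- x = \left(-1\right) \frac{1}{67694} = - \frac{1}{67694}$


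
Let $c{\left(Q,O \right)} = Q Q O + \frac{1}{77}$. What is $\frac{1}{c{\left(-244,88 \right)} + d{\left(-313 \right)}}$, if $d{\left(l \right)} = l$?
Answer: $\frac{77}{403391836} \approx 1.9088 \cdot 10^{-7}$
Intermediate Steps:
$c{\left(Q,O \right)} = \frac{1}{77} + O Q^{2}$ ($c{\left(Q,O \right)} = Q^{2} O + \frac{1}{77} = O Q^{2} + \frac{1}{77} = \frac{1}{77} + O Q^{2}$)
$\frac{1}{c{\left(-244,88 \right)} + d{\left(-313 \right)}} = \frac{1}{\left(\frac{1}{77} + 88 \left(-244\right)^{2}\right) - 313} = \frac{1}{\left(\frac{1}{77} + 88 \cdot 59536\right) - 313} = \frac{1}{\left(\frac{1}{77} + 5239168\right) - 313} = \frac{1}{\frac{403415937}{77} - 313} = \frac{1}{\frac{403391836}{77}} = \frac{77}{403391836}$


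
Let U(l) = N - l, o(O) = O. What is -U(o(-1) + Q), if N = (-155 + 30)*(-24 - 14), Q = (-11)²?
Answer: -4630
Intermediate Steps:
Q = 121
N = 4750 (N = -125*(-38) = 4750)
U(l) = 4750 - l
-U(o(-1) + Q) = -(4750 - (-1 + 121)) = -(4750 - 1*120) = -(4750 - 120) = -1*4630 = -4630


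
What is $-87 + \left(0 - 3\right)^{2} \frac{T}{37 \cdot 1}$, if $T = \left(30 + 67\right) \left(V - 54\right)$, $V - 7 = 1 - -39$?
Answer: $- \frac{9330}{37} \approx -252.16$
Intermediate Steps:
$V = 47$ ($V = 7 + \left(1 - -39\right) = 7 + \left(1 + 39\right) = 7 + 40 = 47$)
$T = -679$ ($T = \left(30 + 67\right) \left(47 - 54\right) = 97 \left(-7\right) = -679$)
$-87 + \left(0 - 3\right)^{2} \frac{T}{37 \cdot 1} = -87 + \left(0 - 3\right)^{2} \left(- \frac{679}{37 \cdot 1}\right) = -87 + \left(-3\right)^{2} \left(- \frac{679}{37}\right) = -87 + 9 \left(\left(-679\right) \frac{1}{37}\right) = -87 + 9 \left(- \frac{679}{37}\right) = -87 - \frac{6111}{37} = - \frac{9330}{37}$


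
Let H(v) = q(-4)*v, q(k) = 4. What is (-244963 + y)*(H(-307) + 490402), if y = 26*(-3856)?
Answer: -168872159106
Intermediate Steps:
y = -100256
H(v) = 4*v
(-244963 + y)*(H(-307) + 490402) = (-244963 - 100256)*(4*(-307) + 490402) = -345219*(-1228 + 490402) = -345219*489174 = -168872159106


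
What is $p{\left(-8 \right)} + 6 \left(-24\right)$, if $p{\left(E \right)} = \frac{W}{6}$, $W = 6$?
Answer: $-143$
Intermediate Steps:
$p{\left(E \right)} = 1$ ($p{\left(E \right)} = \frac{6}{6} = 6 \cdot \frac{1}{6} = 1$)
$p{\left(-8 \right)} + 6 \left(-24\right) = 1 + 6 \left(-24\right) = 1 - 144 = -143$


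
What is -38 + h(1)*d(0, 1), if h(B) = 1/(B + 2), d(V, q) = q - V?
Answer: -113/3 ≈ -37.667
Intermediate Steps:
h(B) = 1/(2 + B)
-38 + h(1)*d(0, 1) = -38 + (1 - 1*0)/(2 + 1) = -38 + (1 + 0)/3 = -38 + (⅓)*1 = -38 + ⅓ = -113/3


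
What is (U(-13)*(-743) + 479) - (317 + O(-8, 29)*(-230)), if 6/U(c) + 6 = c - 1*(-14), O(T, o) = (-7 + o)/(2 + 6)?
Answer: 16861/10 ≈ 1686.1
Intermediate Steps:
O(T, o) = -7/8 + o/8 (O(T, o) = (-7 + o)/8 = (-7 + o)*(1/8) = -7/8 + o/8)
U(c) = 6/(8 + c) (U(c) = 6/(-6 + (c - 1*(-14))) = 6/(-6 + (c + 14)) = 6/(-6 + (14 + c)) = 6/(8 + c))
(U(-13)*(-743) + 479) - (317 + O(-8, 29)*(-230)) = ((6/(8 - 13))*(-743) + 479) - (317 + (-7/8 + (1/8)*29)*(-230)) = ((6/(-5))*(-743) + 479) - (317 + (-7/8 + 29/8)*(-230)) = ((6*(-1/5))*(-743) + 479) - (317 + (11/4)*(-230)) = (-6/5*(-743) + 479) - (317 - 1265/2) = (4458/5 + 479) - 1*(-631/2) = 6853/5 + 631/2 = 16861/10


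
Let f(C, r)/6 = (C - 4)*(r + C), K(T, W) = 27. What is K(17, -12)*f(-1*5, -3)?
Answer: 11664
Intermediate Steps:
f(C, r) = 6*(-4 + C)*(C + r) (f(C, r) = 6*((C - 4)*(r + C)) = 6*((-4 + C)*(C + r)) = 6*(-4 + C)*(C + r))
K(17, -12)*f(-1*5, -3) = 27*(-(-24)*5 - 24*(-3) + 6*(-1*5)² + 6*(-1*5)*(-3)) = 27*(-24*(-5) + 72 + 6*(-5)² + 6*(-5)*(-3)) = 27*(120 + 72 + 6*25 + 90) = 27*(120 + 72 + 150 + 90) = 27*432 = 11664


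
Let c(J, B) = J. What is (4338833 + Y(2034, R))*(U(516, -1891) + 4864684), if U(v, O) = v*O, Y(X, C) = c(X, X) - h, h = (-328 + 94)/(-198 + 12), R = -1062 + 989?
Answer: 523320744169664/31 ≈ 1.6881e+13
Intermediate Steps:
R = -73
h = 39/31 (h = -234/(-186) = -234*(-1/186) = 39/31 ≈ 1.2581)
Y(X, C) = -39/31 + X (Y(X, C) = X - 1*39/31 = X - 39/31 = -39/31 + X)
U(v, O) = O*v
(4338833 + Y(2034, R))*(U(516, -1891) + 4864684) = (4338833 + (-39/31 + 2034))*(-1891*516 + 4864684) = (4338833 + 63015/31)*(-975756 + 4864684) = (134566838/31)*3888928 = 523320744169664/31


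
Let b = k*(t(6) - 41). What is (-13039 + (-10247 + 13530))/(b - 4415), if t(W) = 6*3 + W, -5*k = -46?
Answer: 16260/7619 ≈ 2.1341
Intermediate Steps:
k = 46/5 (k = -⅕*(-46) = 46/5 ≈ 9.2000)
t(W) = 18 + W
b = -782/5 (b = 46*((18 + 6) - 41)/5 = 46*(24 - 41)/5 = (46/5)*(-17) = -782/5 ≈ -156.40)
(-13039 + (-10247 + 13530))/(b - 4415) = (-13039 + (-10247 + 13530))/(-782/5 - 4415) = (-13039 + 3283)/(-22857/5) = -9756*(-5/22857) = 16260/7619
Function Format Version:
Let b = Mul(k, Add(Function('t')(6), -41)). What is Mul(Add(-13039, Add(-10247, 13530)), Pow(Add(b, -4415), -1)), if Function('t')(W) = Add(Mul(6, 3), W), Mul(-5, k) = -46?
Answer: Rational(16260, 7619) ≈ 2.1341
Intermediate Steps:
k = Rational(46, 5) (k = Mul(Rational(-1, 5), -46) = Rational(46, 5) ≈ 9.2000)
Function('t')(W) = Add(18, W)
b = Rational(-782, 5) (b = Mul(Rational(46, 5), Add(Add(18, 6), -41)) = Mul(Rational(46, 5), Add(24, -41)) = Mul(Rational(46, 5), -17) = Rational(-782, 5) ≈ -156.40)
Mul(Add(-13039, Add(-10247, 13530)), Pow(Add(b, -4415), -1)) = Mul(Add(-13039, Add(-10247, 13530)), Pow(Add(Rational(-782, 5), -4415), -1)) = Mul(Add(-13039, 3283), Pow(Rational(-22857, 5), -1)) = Mul(-9756, Rational(-5, 22857)) = Rational(16260, 7619)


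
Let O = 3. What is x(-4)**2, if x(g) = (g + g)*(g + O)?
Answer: 64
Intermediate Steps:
x(g) = 2*g*(3 + g) (x(g) = (g + g)*(g + 3) = (2*g)*(3 + g) = 2*g*(3 + g))
x(-4)**2 = (2*(-4)*(3 - 4))**2 = (2*(-4)*(-1))**2 = 8**2 = 64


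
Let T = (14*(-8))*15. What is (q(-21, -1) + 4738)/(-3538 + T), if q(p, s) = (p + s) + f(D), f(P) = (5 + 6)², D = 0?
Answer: -4837/5218 ≈ -0.92698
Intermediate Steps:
f(P) = 121 (f(P) = 11² = 121)
T = -1680 (T = -112*15 = -1680)
q(p, s) = 121 + p + s (q(p, s) = (p + s) + 121 = 121 + p + s)
(q(-21, -1) + 4738)/(-3538 + T) = ((121 - 21 - 1) + 4738)/(-3538 - 1680) = (99 + 4738)/(-5218) = 4837*(-1/5218) = -4837/5218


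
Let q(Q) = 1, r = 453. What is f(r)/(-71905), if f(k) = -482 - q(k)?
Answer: 483/71905 ≈ 0.0067172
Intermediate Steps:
f(k) = -483 (f(k) = -482 - 1*1 = -482 - 1 = -483)
f(r)/(-71905) = -483/(-71905) = -483*(-1/71905) = 483/71905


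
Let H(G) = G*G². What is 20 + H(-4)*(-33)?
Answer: 2132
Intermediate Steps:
H(G) = G³
20 + H(-4)*(-33) = 20 + (-4)³*(-33) = 20 - 64*(-33) = 20 + 2112 = 2132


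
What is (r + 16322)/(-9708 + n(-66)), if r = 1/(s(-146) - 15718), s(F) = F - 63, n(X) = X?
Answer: -259960493/155670498 ≈ -1.6699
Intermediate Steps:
s(F) = -63 + F
r = -1/15927 (r = 1/((-63 - 146) - 15718) = 1/(-209 - 15718) = 1/(-15927) = -1/15927 ≈ -6.2787e-5)
(r + 16322)/(-9708 + n(-66)) = (-1/15927 + 16322)/(-9708 - 66) = (259960493/15927)/(-9774) = (259960493/15927)*(-1/9774) = -259960493/155670498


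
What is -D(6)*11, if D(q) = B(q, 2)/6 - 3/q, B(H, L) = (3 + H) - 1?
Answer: -55/6 ≈ -9.1667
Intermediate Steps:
B(H, L) = 2 + H
D(q) = ⅓ - 3/q + q/6 (D(q) = (2 + q)/6 - 3/q = (2 + q)*(⅙) - 3/q = (⅓ + q/6) - 3/q = ⅓ - 3/q + q/6)
-D(6)*11 = -(-18 + 6*(2 + 6))/(6*6)*11 = -(-18 + 6*8)/(6*6)*11 = -(-18 + 48)/(6*6)*11 = -30/(6*6)*11 = -1*⅚*11 = -⅚*11 = -55/6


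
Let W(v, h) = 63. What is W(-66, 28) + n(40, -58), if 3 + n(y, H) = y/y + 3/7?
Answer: 430/7 ≈ 61.429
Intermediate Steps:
n(y, H) = -11/7 (n(y, H) = -3 + (y/y + 3/7) = -3 + (1 + 3*(1/7)) = -3 + (1 + 3/7) = -3 + 10/7 = -11/7)
W(-66, 28) + n(40, -58) = 63 - 11/7 = 430/7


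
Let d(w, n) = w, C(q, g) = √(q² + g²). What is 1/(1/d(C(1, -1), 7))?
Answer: √2 ≈ 1.4142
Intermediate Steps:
C(q, g) = √(g² + q²)
1/(1/d(C(1, -1), 7)) = 1/(1/(√((-1)² + 1²))) = 1/(1/(√(1 + 1))) = 1/(1/(√2)) = 1/(√2/2) = √2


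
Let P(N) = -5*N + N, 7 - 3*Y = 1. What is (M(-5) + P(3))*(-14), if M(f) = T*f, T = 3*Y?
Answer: 588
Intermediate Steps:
Y = 2 (Y = 7/3 - ⅓*1 = 7/3 - ⅓ = 2)
T = 6 (T = 3*2 = 6)
M(f) = 6*f
P(N) = -4*N
(M(-5) + P(3))*(-14) = (6*(-5) - 4*3)*(-14) = (-30 - 12)*(-14) = -42*(-14) = 588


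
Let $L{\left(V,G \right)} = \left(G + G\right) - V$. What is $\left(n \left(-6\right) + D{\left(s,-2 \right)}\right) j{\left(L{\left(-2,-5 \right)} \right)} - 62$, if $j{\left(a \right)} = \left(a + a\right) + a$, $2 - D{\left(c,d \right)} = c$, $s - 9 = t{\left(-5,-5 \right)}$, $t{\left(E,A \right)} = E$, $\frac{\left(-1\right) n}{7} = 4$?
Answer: $-4046$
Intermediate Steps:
$n = -28$ ($n = \left(-7\right) 4 = -28$)
$s = 4$ ($s = 9 - 5 = 4$)
$D{\left(c,d \right)} = 2 - c$
$L{\left(V,G \right)} = - V + 2 G$ ($L{\left(V,G \right)} = 2 G - V = - V + 2 G$)
$j{\left(a \right)} = 3 a$ ($j{\left(a \right)} = 2 a + a = 3 a$)
$\left(n \left(-6\right) + D{\left(s,-2 \right)}\right) j{\left(L{\left(-2,-5 \right)} \right)} - 62 = \left(\left(-28\right) \left(-6\right) + \left(2 - 4\right)\right) 3 \left(\left(-1\right) \left(-2\right) + 2 \left(-5\right)\right) - 62 = \left(168 + \left(2 - 4\right)\right) 3 \left(2 - 10\right) - 62 = \left(168 - 2\right) 3 \left(-8\right) - 62 = 166 \left(-24\right) - 62 = -3984 - 62 = -4046$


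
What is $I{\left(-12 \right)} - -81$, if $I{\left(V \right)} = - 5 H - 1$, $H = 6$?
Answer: $50$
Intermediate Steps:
$I{\left(V \right)} = -31$ ($I{\left(V \right)} = \left(-5\right) 6 - 1 = -30 - 1 = -31$)
$I{\left(-12 \right)} - -81 = -31 - -81 = -31 + 81 = 50$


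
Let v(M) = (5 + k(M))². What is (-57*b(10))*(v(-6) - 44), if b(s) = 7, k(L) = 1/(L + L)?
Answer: 379715/48 ≈ 7910.7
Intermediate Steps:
k(L) = 1/(2*L)
v(M) = (5 + 1/(2*M))²
(-57*b(10))*(v(-6) - 44) = (-57*7)*((¼)*(1 + 10*(-6))²/(-6)² - 44) = -399*((¼)*(1/36)*(1 - 60)² - 44) = -399*((¼)*(1/36)*(-59)² - 44) = -399*((¼)*(1/36)*3481 - 44) = -399*(3481/144 - 44) = -399*(-2855/144) = 379715/48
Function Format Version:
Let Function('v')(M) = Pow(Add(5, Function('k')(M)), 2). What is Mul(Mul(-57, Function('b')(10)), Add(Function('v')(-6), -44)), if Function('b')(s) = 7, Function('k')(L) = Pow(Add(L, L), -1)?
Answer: Rational(379715, 48) ≈ 7910.7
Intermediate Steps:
Function('k')(L) = Mul(Rational(1, 2), Pow(L, -1)) (Function('k')(L) = Pow(Mul(2, L), -1) = Mul(Rational(1, 2), Pow(L, -1)))
Function('v')(M) = Pow(Add(5, Mul(Rational(1, 2), Pow(M, -1))), 2)
Mul(Mul(-57, Function('b')(10)), Add(Function('v')(-6), -44)) = Mul(Mul(-57, 7), Add(Mul(Rational(1, 4), Pow(-6, -2), Pow(Add(1, Mul(10, -6)), 2)), -44)) = Mul(-399, Add(Mul(Rational(1, 4), Rational(1, 36), Pow(Add(1, -60), 2)), -44)) = Mul(-399, Add(Mul(Rational(1, 4), Rational(1, 36), Pow(-59, 2)), -44)) = Mul(-399, Add(Mul(Rational(1, 4), Rational(1, 36), 3481), -44)) = Mul(-399, Add(Rational(3481, 144), -44)) = Mul(-399, Rational(-2855, 144)) = Rational(379715, 48)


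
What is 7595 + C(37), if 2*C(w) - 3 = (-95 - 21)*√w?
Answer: 15193/2 - 58*√37 ≈ 7243.7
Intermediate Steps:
C(w) = 3/2 - 58*√w (C(w) = 3/2 + ((-95 - 21)*√w)/2 = 3/2 + (-116*√w)/2 = 3/2 - 58*√w)
7595 + C(37) = 7595 + (3/2 - 58*√37) = 15193/2 - 58*√37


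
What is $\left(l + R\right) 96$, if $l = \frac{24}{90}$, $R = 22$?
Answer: $\frac{10688}{5} \approx 2137.6$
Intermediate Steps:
$l = \frac{4}{15}$ ($l = 24 \cdot \frac{1}{90} = \frac{4}{15} \approx 0.26667$)
$\left(l + R\right) 96 = \left(\frac{4}{15} + 22\right) 96 = \frac{334}{15} \cdot 96 = \frac{10688}{5}$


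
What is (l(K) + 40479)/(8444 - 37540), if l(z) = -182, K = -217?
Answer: -40297/29096 ≈ -1.3850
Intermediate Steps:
(l(K) + 40479)/(8444 - 37540) = (-182 + 40479)/(8444 - 37540) = 40297/(-29096) = 40297*(-1/29096) = -40297/29096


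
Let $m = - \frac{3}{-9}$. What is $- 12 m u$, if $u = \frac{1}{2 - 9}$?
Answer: $\frac{4}{7} \approx 0.57143$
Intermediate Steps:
$m = \frac{1}{3}$ ($m = \left(-3\right) \left(- \frac{1}{9}\right) = \frac{1}{3} \approx 0.33333$)
$u = - \frac{1}{7}$ ($u = \frac{1}{-7} = - \frac{1}{7} \approx -0.14286$)
$- 12 m u = \left(-12\right) \frac{1}{3} \left(- \frac{1}{7}\right) = \left(-4\right) \left(- \frac{1}{7}\right) = \frac{4}{7}$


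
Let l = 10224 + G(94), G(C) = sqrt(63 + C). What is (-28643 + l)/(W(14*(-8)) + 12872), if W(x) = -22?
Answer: -18419/12850 + sqrt(157)/12850 ≈ -1.4324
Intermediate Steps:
l = 10224 + sqrt(157) (l = 10224 + sqrt(63 + 94) = 10224 + sqrt(157) ≈ 10237.)
(-28643 + l)/(W(14*(-8)) + 12872) = (-28643 + (10224 + sqrt(157)))/(-22 + 12872) = (-18419 + sqrt(157))/12850 = (-18419 + sqrt(157))*(1/12850) = -18419/12850 + sqrt(157)/12850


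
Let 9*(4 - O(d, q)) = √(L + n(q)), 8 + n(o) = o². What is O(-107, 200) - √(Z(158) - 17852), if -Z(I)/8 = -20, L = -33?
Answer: 4 - √39959/9 - 2*I*√4423 ≈ -18.211 - 133.01*I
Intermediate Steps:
n(o) = -8 + o²
O(d, q) = 4 - √(-41 + q²)/9 (O(d, q) = 4 - √(-33 + (-8 + q²))/9 = 4 - √(-41 + q²)/9)
Z(I) = 160 (Z(I) = -8*(-20) = 160)
O(-107, 200) - √(Z(158) - 17852) = (4 - √(-41 + 200²)/9) - √(160 - 17852) = (4 - √(-41 + 40000)/9) - √(-17692) = (4 - √39959/9) - 2*I*√4423 = 4 - √39959/9 - 2*I*√4423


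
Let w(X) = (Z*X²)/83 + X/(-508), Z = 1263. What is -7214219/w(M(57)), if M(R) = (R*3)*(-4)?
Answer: -76045082479/75044584449 ≈ -1.0133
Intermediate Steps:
M(R) = -12*R (M(R) = (3*R)*(-4) = -12*R)
w(X) = -X/508 + 1263*X²/83 (w(X) = (1263*X²)/83 + X/(-508) = (1263*X²)*(1/83) + X*(-1/508) = 1263*X²/83 - X/508 = -X/508 + 1263*X²/83)
-7214219/w(M(57)) = -7214219*(-10541/(171*(-83 + 641604*(-12*57)))) = -7214219*(-10541/(171*(-83 + 641604*(-684)))) = -7214219*(-10541/(171*(-83 - 438857136))) = -7214219/((1/42164)*(-684)*(-438857219)) = -7214219/75044584449/10541 = -7214219*10541/75044584449 = -76045082479/75044584449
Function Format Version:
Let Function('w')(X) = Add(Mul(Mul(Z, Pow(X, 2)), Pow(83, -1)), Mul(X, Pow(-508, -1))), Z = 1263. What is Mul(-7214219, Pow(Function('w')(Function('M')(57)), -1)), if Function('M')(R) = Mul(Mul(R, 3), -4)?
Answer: Rational(-76045082479, 75044584449) ≈ -1.0133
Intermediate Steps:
Function('M')(R) = Mul(-12, R) (Function('M')(R) = Mul(Mul(3, R), -4) = Mul(-12, R))
Function('w')(X) = Add(Mul(Rational(-1, 508), X), Mul(Rational(1263, 83), Pow(X, 2))) (Function('w')(X) = Add(Mul(Mul(1263, Pow(X, 2)), Pow(83, -1)), Mul(X, Pow(-508, -1))) = Add(Mul(Mul(1263, Pow(X, 2)), Rational(1, 83)), Mul(X, Rational(-1, 508))) = Add(Mul(Rational(1263, 83), Pow(X, 2)), Mul(Rational(-1, 508), X)) = Add(Mul(Rational(-1, 508), X), Mul(Rational(1263, 83), Pow(X, 2))))
Mul(-7214219, Pow(Function('w')(Function('M')(57)), -1)) = Mul(-7214219, Pow(Mul(Rational(1, 42164), Mul(-12, 57), Add(-83, Mul(641604, Mul(-12, 57)))), -1)) = Mul(-7214219, Pow(Mul(Rational(1, 42164), -684, Add(-83, Mul(641604, -684))), -1)) = Mul(-7214219, Pow(Mul(Rational(1, 42164), -684, Add(-83, -438857136)), -1)) = Mul(-7214219, Pow(Mul(Rational(1, 42164), -684, -438857219), -1)) = Mul(-7214219, Pow(Rational(75044584449, 10541), -1)) = Mul(-7214219, Rational(10541, 75044584449)) = Rational(-76045082479, 75044584449)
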